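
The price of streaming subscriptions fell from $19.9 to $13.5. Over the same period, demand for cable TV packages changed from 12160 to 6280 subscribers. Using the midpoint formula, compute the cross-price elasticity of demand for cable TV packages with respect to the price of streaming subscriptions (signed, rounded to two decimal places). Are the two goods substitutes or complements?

1.66; substitutes

%ΔQ_{cable TV packages} = (6280 − 12160)/avg = -5880/9220 = -0.637744…
%ΔP_{streaming subscriptions} = (13.5 − 19.9)/avg = -6.4/16.7 = -0.383233…
E_cross = (-5880/9220) / (-6.4/16.7) = 1.6641…
E_cross > 0 ⇒ the goods are substitutes.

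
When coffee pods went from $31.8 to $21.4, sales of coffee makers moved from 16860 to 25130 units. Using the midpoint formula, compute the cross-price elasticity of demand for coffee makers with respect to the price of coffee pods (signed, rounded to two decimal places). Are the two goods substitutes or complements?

%ΔQ_{coffee makers} = (25130 − 16860)/avg = 8270/20995 = 0.393903…
%ΔP_{coffee pods} = (21.4 − 31.8)/avg = -10.4/26.6 = -0.390977…
E_cross = (8270/20995) / (-10.4/26.6) = -1.0074…
E_cross < 0 ⇒ the goods are complements.

-1.01; complements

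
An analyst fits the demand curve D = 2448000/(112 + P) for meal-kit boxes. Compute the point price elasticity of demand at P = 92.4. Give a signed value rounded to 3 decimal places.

dD/dP = −2448000/(112 + P)² = -58.5935. At P = 92.4, D = 11976.5.
Ed = (dD/dP)·(P/D) = (-58.5935) × (92.4/11976.5) = -0.45205…

-0.452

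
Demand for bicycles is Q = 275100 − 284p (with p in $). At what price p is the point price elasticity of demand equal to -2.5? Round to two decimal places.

Ed = −284p/(275100 − 284p). Set this equal to -2.5:
284p = 2.5·(275100 − 284p) ⇒ 284p(1 + 2.5) = 2.5·275100
p = 2.5·275100 / (284·3.5) = 691.9014…

691.90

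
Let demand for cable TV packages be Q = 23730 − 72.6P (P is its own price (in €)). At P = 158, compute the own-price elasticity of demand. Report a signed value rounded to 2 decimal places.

At the given values, Q = 23730 − 72.6(158) = 12259.2.
∂Q/∂P = −72.6.
E = (-72.6) × (158/12259.2) = -0.9356…

-0.94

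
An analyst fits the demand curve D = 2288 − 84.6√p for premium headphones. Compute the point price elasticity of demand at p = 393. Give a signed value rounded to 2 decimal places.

-1.37

dD/dp = −84.6/(2√p) = -2.13375. At p = 393, D = 610.87.
Ed = (dD/dp)·(p/D) = (-2.13375) × (393/610.87) = -1.3727…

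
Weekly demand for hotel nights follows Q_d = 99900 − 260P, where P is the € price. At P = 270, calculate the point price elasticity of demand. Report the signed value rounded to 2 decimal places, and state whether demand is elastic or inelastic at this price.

dQ_d/dP = −260. At P = 270, Q_d = 99900 − 260(270) = 29700.
Ed = (dQ_d/dP)·(P/Q_d) = −260 × (270/29700) = -2.3636…
|Ed| = 2.36 > 1, so demand is elastic.

-2.36; elastic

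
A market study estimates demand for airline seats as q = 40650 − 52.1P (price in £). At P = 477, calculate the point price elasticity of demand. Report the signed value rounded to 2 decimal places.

-1.57

dq/dP = −52.1. At P = 477, q = 40650 − 52.1(477) = 15798.3.
Ed = (dq/dP)·(P/q) = −52.1 × (477/15798.3) = -1.5730…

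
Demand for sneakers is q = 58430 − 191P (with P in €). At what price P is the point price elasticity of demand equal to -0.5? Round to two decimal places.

101.97

Ed = −191P/(58430 − 191P). Set this equal to -0.5:
191P = 0.5·(58430 − 191P) ⇒ 191P(1 + 0.5) = 0.5·58430
P = 0.5·58430 / (191·1.5) = 101.9720…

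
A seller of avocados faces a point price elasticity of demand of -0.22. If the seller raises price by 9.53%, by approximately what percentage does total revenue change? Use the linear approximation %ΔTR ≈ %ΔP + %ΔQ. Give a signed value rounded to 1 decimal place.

%ΔQ ≈ Ed × %ΔP = (-0.22) × (+9.53%) = -2.0966%
%ΔTR ≈ %ΔP + %ΔQ = (+9.53%) + (-2.0966%) = +7.4334%

+7.4%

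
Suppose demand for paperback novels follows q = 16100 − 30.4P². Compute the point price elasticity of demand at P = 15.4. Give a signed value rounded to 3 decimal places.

-1.622

dq/dP = −2·30.4·P = -936.32. At P = 15.4, q = 8890.336.
Ed = (dq/dP)·(P/q) = (-936.32) × (15.4/8890.336) = -1.62191…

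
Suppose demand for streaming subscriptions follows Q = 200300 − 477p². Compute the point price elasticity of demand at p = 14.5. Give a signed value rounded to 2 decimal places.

dQ/dp = −2·477·p = -13833. At p = 14.5, Q = 100010.75.
Ed = (dQ/dp)·(p/Q) = (-13833) × (14.5/100010.75) = -2.0055…

-2.01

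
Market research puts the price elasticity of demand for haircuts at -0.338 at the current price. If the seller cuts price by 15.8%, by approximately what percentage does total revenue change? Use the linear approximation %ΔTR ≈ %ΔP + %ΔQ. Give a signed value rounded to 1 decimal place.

%ΔQ ≈ Ed × %ΔP = (-0.338) × (-15.8%) = +5.3404%
%ΔTR ≈ %ΔP + %ΔQ = (-15.8%) + (+5.3404%) = -10.4596%

-10.5%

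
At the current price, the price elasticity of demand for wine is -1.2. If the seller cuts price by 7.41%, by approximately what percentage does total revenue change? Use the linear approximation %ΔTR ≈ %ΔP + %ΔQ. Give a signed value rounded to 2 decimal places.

+1.48%

%ΔQ ≈ Ed × %ΔP = (-1.2) × (-7.41%) = +8.8920%
%ΔTR ≈ %ΔP + %ΔQ = (-7.41%) + (+8.8920%) = +1.4820%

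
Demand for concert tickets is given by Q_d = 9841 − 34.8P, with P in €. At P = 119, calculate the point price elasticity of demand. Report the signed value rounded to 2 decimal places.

dQ_d/dP = −34.8. At P = 119, Q_d = 9841 − 34.8(119) = 5699.8.
Ed = (dQ_d/dP)·(P/Q_d) = −34.8 × (119/5699.8) = -0.7265…

-0.73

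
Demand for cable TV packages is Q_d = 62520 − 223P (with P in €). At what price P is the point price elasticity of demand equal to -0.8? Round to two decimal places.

124.60

Ed = −223P/(62520 − 223P). Set this equal to -0.8:
223P = 0.8·(62520 − 223P) ⇒ 223P(1 + 0.8) = 0.8·62520
P = 0.8·62520 / (223·1.8) = 124.6038…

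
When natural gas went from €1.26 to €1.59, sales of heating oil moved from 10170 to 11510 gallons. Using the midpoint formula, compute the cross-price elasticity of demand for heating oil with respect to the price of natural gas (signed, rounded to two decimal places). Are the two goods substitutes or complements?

0.53; substitutes

%ΔQ_{heating oil} = (11510 − 10170)/avg = 1340/10840 = 0.123616…
%ΔP_{natural gas} = (1.59 − 1.26)/avg = 0.33/1.425 = 0.231578…
E_cross = (1340/10840) / (0.33/1.425) = 0.5337…
E_cross > 0 ⇒ the goods are substitutes.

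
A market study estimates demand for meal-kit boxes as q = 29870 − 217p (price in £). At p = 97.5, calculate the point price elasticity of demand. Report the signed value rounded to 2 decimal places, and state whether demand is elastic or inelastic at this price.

-2.43; elastic

dq/dp = −217. At p = 97.5, q = 29870 − 217(97.5) = 8712.5.
Ed = (dq/dp)·(p/q) = −217 × (97.5/8712.5) = -2.4284…
|Ed| = 2.43 > 1, so demand is elastic.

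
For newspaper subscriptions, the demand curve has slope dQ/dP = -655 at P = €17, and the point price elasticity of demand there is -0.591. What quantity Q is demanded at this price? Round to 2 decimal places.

18840.95

Ed = (dQ/dP)·(P/Q) ⇒ Q = (dQ/dP)·P/Ed = (-655)·17/(-0.591) = 18840.9475…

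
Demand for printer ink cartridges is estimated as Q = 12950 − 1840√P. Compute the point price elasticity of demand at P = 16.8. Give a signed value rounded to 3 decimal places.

dQ/dP = −1840/(2√P) = -224.457. At P = 16.8, Q = 5408.24.
Ed = (dQ/dP)·(P/Q) = (-224.457) × (16.8/5408.24) = -0.69724…

-0.697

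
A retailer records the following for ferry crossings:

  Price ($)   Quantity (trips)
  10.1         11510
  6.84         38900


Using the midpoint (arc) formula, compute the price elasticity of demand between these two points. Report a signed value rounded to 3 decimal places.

-2.823

%ΔQ = (38900 − 11510) / [(11510 + 38900)/2] = 27390/25205 = 1.086689…
%ΔP = (6.84 − 10.1) / [(10.1 + 6.84)/2] = -3.26/8.47 = -0.384887…
Arc Ed = %ΔQ / %ΔP = (27390/25205) / (-3.26/8.47) = -2.82339…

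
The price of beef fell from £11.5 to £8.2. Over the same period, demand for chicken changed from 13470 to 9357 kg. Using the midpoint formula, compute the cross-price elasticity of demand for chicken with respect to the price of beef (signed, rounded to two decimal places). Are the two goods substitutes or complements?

%ΔQ_{chicken} = (9357 − 13470)/avg = -4113/11413.5 = -0.360362…
%ΔP_{beef} = (8.2 − 11.5)/avg = -3.3/9.85 = -0.335025…
E_cross = (-4113/11413.5) / (-3.3/9.85) = 1.0756…
E_cross > 0 ⇒ the goods are substitutes.

1.08; substitutes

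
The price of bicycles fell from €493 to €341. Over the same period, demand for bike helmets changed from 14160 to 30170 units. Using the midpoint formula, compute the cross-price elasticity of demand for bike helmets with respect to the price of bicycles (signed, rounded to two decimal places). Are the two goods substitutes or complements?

-1.98; complements

%ΔQ_{bike helmets} = (30170 − 14160)/avg = 16010/22165 = 0.722309…
%ΔP_{bicycles} = (341 − 493)/avg = -152/417 = -0.364508…
E_cross = (16010/22165) / (-152/417) = -1.9816…
E_cross < 0 ⇒ the goods are complements.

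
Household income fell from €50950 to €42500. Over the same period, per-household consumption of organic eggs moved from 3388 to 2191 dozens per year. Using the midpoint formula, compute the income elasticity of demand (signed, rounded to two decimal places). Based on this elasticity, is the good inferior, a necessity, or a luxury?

2.37; luxury

%ΔQ = (2191 − 3388)/[( 3388 + 2191)/2] = -1197/2789.5 = -0.429109…
%ΔIncome = (42500 − 50950)/[( 50950 + 42500)/2] = -8450/46725 = -0.180845…
E_income = (-1197/2789.5) / (-8450/46725) = 2.3727…
E_income > 1 ⇒ normal good, luxury.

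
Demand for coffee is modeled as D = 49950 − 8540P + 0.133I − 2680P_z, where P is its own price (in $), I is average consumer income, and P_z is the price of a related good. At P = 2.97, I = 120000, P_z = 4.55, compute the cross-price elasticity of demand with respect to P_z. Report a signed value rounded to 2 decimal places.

At the given values, D = 49950 − 8540(2.97) + 0.133(120000) − 2680(4.55) = 28352.2.
∂D/∂P_z = -2680.
E = (-2680) × (4.55/28352.2) = -0.4300…

-0.43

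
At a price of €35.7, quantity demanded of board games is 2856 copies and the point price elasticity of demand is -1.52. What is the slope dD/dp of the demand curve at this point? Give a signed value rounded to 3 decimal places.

-121.600

Ed = (dD/dp)·(p/D) ⇒ dD/dp = Ed·D/p = (-1.52)·2856/35.7 = -121.6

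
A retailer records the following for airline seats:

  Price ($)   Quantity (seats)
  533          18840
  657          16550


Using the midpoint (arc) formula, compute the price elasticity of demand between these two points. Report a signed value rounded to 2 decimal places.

%ΔQ = (16550 − 18840) / [(18840 + 16550)/2] = -2290/17695 = -0.129415…
%ΔP = (657 − 533) / [(533 + 657)/2] = 124/595 = 0.208403…
Arc Ed = %ΔQ / %ΔP = (-2290/17695) / (124/595) = -0.6209…

-0.62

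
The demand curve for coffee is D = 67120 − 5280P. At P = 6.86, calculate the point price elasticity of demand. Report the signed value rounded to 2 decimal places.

dD/dP = −5280. At P = 6.86, D = 67120 − 5280(6.86) = 30899.2.
Ed = (dD/dP)·(P/D) = −5280 × (6.86/30899.2) = -1.1722…

-1.17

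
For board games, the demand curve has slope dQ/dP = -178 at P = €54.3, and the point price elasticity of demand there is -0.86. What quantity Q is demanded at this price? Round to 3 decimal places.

Ed = (dQ/dP)·(P/Q) ⇒ Q = (dQ/dP)·P/Ed = (-178)·54.3/(-0.86) = 11238.83720…

11238.837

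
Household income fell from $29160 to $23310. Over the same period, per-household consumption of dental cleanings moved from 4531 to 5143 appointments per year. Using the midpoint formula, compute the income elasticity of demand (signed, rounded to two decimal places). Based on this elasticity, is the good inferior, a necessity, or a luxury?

-0.57; inferior

%ΔQ = (5143 − 4531)/[( 4531 + 5143)/2] = 612/4837 = 0.126524…
%ΔIncome = (23310 − 29160)/[( 29160 + 23310)/2] = -5850/26235 = -0.222984…
E_income = (612/4837) / (-5850/26235) = -0.5674…
E_income < 0 ⇒ inferior good.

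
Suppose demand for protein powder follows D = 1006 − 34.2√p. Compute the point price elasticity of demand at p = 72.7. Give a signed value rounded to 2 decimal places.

dD/dp = −34.2/(2√p) = -2.00553. At p = 72.7, D = 714.396.
Ed = (dD/dp)·(p/D) = (-2.00553) × (72.7/714.396) = -0.2040…

-0.20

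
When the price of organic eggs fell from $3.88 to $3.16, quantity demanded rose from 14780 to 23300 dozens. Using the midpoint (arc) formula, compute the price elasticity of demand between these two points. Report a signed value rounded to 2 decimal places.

-2.19

%ΔQ = (23300 − 14780) / [(14780 + 23300)/2] = 8520/19040 = 0.447478…
%ΔP = (3.16 − 3.88) / [(3.88 + 3.16)/2] = -0.72/3.52 = -0.204545…
Arc Ed = %ΔQ / %ΔP = (8520/19040) / (-0.72/3.52) = -2.1876…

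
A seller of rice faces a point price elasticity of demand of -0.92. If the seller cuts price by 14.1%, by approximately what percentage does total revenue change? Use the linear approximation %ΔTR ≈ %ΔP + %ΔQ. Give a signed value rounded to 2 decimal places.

-1.13%

%ΔQ ≈ Ed × %ΔP = (-0.92) × (-14.1%) = +12.9720%
%ΔTR ≈ %ΔP + %ΔQ = (-14.1%) + (+12.9720%) = -1.1280%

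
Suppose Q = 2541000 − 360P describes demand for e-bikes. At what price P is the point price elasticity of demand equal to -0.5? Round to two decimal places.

2352.78

Ed = −360P/(2541000 − 360P). Set this equal to -0.5:
360P = 0.5·(2541000 − 360P) ⇒ 360P(1 + 0.5) = 0.5·2541000
P = 0.5·2541000 / (360·1.5) = 2352.7777…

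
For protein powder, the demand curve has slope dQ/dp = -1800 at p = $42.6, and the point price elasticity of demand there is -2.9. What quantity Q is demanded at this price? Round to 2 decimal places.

26441.38

Ed = (dQ/dp)·(p/Q) ⇒ Q = (dQ/dp)·p/Ed = (-1800)·42.6/(-2.9) = 26441.3793…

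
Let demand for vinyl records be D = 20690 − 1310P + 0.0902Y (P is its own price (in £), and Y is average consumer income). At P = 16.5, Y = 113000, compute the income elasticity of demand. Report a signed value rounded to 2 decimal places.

At the given values, D = 20690 − 1310(16.5) + 0.0902(113000) = 9267.6.
∂D/∂Y = 0.0902.
E = (0.0902) × (113000/9267.6) = 1.0998…

1.10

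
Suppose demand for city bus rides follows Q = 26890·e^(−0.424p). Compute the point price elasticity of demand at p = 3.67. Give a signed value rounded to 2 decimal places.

-1.56

dQ/dp = −0.424·Q = -2405.25. At p = 3.67, Q = 5672.75.
Ed = (dQ/dp)·(p/Q) = (-2405.25) × (3.67/5672.75) = -1.5560…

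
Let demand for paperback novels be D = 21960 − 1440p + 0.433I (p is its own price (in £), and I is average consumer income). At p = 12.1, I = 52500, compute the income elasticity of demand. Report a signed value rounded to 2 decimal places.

0.83

At the given values, D = 21960 − 1440(12.1) + 0.433(52500) = 27268.5.
∂D/∂I = 0.433.
E = (0.433) × (52500/27268.5) = 0.8336…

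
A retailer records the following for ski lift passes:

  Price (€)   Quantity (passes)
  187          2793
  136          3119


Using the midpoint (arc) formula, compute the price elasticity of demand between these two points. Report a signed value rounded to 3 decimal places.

%ΔQ = (3119 − 2793) / [(2793 + 3119)/2] = 326/2956 = 0.110284…
%ΔP = (136 − 187) / [(187 + 136)/2] = -51/161.5 = -0.315789…
Arc Ed = %ΔQ / %ΔP = (326/2956) / (-51/161.5) = -0.34923…

-0.349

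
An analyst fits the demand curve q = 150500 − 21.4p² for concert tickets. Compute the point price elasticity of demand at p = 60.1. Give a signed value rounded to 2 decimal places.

dq/dp = −2·21.4·p = -2572.28. At p = 60.1, q = 73202.986.
Ed = (dq/dp)·(p/q) = (-2572.28) × (60.1/73202.986) = -2.1118…

-2.11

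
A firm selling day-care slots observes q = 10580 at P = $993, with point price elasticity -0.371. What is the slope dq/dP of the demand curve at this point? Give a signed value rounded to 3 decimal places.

Ed = (dq/dP)·(P/q) ⇒ dq/dP = Ed·q/P = (-0.371)·10580/993 = -3.95284…

-3.953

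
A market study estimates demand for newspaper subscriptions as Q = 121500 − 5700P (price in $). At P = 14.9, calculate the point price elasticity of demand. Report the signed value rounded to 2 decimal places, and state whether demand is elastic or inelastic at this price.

-2.32; elastic

dQ/dP = −5700. At P = 14.9, Q = 121500 − 5700(14.9) = 36570.
Ed = (dQ/dP)·(P/Q) = −5700 × (14.9/36570) = -2.3223…
|Ed| = 2.32 > 1, so demand is elastic.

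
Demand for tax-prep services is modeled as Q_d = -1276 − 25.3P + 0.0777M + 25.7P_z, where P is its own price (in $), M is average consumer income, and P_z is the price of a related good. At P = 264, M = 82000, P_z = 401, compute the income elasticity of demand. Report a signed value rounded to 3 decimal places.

At the given values, Q_d = -1276 − 25.3(264) + 0.0777(82000) + 25.7(401) = 8721.9.
∂Q_d/∂M = 0.0777.
E = (0.0777) × (82000/8721.9) = 0.73050…

0.731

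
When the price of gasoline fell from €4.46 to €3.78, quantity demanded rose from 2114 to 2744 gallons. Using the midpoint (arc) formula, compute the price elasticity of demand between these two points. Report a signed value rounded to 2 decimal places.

-1.57

%ΔQ = (2744 − 2114) / [(2114 + 2744)/2] = 630/2429 = 0.259365…
%ΔP = (3.78 − 4.46) / [(4.46 + 3.78)/2] = -0.68/4.12 = -0.165048…
Arc Ed = %ΔQ / %ΔP = (630/2429) / (-0.68/4.12) = -1.5714…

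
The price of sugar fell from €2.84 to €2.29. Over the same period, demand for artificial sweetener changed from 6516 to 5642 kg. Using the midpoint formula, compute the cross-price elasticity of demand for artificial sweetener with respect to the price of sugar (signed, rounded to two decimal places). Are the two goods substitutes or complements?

%ΔQ_{artificial sweetener} = (5642 − 6516)/avg = -874/6079 = -0.143773…
%ΔP_{sugar} = (2.29 − 2.84)/avg = -0.55/2.565 = -0.214424…
E_cross = (-874/6079) / (-0.55/2.565) = 0.6705…
E_cross > 0 ⇒ the goods are substitutes.

0.67; substitutes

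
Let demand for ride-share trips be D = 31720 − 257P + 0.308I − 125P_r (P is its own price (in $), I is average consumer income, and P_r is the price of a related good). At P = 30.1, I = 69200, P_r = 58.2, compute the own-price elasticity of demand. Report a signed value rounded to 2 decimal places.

-0.20

At the given values, D = 31720 − 257(30.1) + 0.308(69200) − 125(58.2) = 38022.9.
∂D/∂P = −257.
E = (-257) × (30.1/38022.9) = -0.2034…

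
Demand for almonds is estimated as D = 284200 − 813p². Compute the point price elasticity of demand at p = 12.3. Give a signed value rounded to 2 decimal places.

-1.53

dD/dp = −2·813·p = -19999.8. At p = 12.3, D = 161201.23.
Ed = (dD/dp)·(p/D) = (-19999.8) × (12.3/161201.23) = -1.5260…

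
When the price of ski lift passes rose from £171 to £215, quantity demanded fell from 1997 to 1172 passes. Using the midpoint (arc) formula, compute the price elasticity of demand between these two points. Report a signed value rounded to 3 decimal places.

-2.284

%ΔQ = (1172 − 1997) / [(1997 + 1172)/2] = -825/1584.5 = -0.520668…
%ΔP = (215 − 171) / [(171 + 215)/2] = 44/193 = 0.227979…
Arc Ed = %ΔQ / %ΔP = (-825/1584.5) / (44/193) = -2.28384…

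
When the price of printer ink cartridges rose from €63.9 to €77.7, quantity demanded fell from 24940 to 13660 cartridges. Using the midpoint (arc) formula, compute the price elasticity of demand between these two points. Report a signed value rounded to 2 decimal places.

%ΔQ = (13660 − 24940) / [(24940 + 13660)/2] = -11280/19300 = -0.584455…
%ΔP = (77.7 − 63.9) / [(63.9 + 77.7)/2] = 13.8/70.8 = 0.194915…
Arc Ed = %ΔQ / %ΔP = (-11280/19300) / (13.8/70.8) = -2.9985…

-3.00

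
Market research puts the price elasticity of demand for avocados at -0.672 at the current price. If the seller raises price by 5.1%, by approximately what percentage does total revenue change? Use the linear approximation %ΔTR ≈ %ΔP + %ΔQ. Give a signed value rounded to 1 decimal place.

+1.7%

%ΔQ ≈ Ed × %ΔP = (-0.672) × (+5.1%) = -3.4272%
%ΔTR ≈ %ΔP + %ΔQ = (+5.1%) + (-3.4272%) = +1.6728%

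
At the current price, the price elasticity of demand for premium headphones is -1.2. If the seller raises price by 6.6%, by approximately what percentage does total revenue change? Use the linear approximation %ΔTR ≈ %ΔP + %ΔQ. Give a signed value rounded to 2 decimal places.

%ΔQ ≈ Ed × %ΔP = (-1.2) × (+6.6%) = -7.9200%
%ΔTR ≈ %ΔP + %ΔQ = (+6.6%) + (-7.9200%) = -1.3200%

-1.32%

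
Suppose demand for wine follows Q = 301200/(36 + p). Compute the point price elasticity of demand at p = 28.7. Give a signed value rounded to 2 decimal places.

dQ/dp = −301200/(36 + p)² = -71.9526. At p = 28.7, Q = 4655.33.
Ed = (dQ/dp)·(p/Q) = (-71.9526) × (28.7/4655.33) = -0.4435…

-0.44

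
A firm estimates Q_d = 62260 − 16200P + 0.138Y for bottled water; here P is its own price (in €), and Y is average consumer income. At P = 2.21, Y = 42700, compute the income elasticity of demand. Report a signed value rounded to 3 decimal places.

At the given values, Q_d = 62260 − 16200(2.21) + 0.138(42700) = 32350.6.
∂Q_d/∂Y = 0.138.
E = (0.138) × (42700/32350.6) = 0.18214…

0.182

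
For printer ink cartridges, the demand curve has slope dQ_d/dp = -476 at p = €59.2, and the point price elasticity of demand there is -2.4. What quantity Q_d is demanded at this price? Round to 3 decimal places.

11741.333

Ed = (dQ_d/dp)·(p/Q_d) ⇒ Q_d = (dQ_d/dp)·p/Ed = (-476)·59.2/(-2.4) = 11741.33333…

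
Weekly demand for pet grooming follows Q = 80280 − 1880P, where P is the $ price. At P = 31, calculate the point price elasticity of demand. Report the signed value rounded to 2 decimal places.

-2.65

dQ/dP = −1880. At P = 31, Q = 80280 − 1880(31) = 22000.
Ed = (dQ/dP)·(P/Q) = −1880 × (31/22000) = -2.6490…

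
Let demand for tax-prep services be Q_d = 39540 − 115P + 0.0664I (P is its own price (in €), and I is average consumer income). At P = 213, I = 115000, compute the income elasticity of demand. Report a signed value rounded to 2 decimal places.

At the given values, Q_d = 39540 − 115(213) + 0.0664(115000) = 22681.
∂Q_d/∂I = 0.0664.
E = (0.0664) × (115000/22681) = 0.3366…

0.34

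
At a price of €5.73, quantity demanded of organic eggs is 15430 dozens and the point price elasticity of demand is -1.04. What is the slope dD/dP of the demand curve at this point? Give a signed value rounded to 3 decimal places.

Ed = (dD/dP)·(P/D) ⇒ dD/dP = Ed·D/P = (-1.04)·15430/5.73 = -2800.55846…

-2800.558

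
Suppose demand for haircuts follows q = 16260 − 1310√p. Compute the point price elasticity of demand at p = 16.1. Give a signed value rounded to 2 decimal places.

-0.24

dq/dp = −1310/(2√p) = -163.241. At p = 16.1, q = 11003.7.
Ed = (dq/dp)·(p/q) = (-163.241) × (16.1/11003.7) = -0.2388…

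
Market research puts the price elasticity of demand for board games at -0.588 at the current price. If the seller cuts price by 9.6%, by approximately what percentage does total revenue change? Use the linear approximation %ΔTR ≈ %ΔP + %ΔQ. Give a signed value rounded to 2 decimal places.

%ΔQ ≈ Ed × %ΔP = (-0.588) × (-9.6%) = +5.6448%
%ΔTR ≈ %ΔP + %ΔQ = (-9.6%) + (+5.6448%) = -3.9552%

-3.96%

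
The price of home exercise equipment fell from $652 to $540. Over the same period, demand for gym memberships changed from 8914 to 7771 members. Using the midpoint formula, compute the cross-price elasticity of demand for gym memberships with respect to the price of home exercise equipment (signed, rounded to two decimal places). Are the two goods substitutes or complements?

%ΔQ_{gym memberships} = (7771 − 8914)/avg = -1143/8342.5 = -0.137009…
%ΔP_{home exercise equipment} = (540 − 652)/avg = -112/596 = -0.187919…
E_cross = (-1143/8342.5) / (-112/596) = 0.7290…
E_cross > 0 ⇒ the goods are substitutes.

0.73; substitutes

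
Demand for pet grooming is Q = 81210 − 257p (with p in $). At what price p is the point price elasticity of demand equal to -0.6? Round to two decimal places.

Ed = −257p/(81210 − 257p). Set this equal to -0.6:
257p = 0.6·(81210 − 257p) ⇒ 257p(1 + 0.6) = 0.6·81210
p = 0.6·81210 / (257·1.6) = 118.4970…

118.50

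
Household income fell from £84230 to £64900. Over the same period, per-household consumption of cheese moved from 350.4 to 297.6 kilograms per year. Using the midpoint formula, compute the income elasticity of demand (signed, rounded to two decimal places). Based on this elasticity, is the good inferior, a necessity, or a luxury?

%ΔQ = (297.6 − 350.4)/[( 350.4 + 297.6)/2] = -52.8/324 = -0.162962…
%ΔIncome = (64900 − 84230)/[( 84230 + 64900)/2] = -19330/74565 = -0.259236…
E_income = (-52.8/324) / (-19330/74565) = 0.6286…
0 < E_income < 1 ⇒ normal good, necessity.

0.63; necessity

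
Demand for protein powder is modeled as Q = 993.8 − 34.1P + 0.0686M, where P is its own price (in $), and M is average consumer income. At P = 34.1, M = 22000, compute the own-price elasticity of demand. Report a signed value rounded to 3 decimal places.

-0.868

At the given values, Q = 993.8 − 34.1(34.1) + 0.0686(22000) = 1340.19.
∂Q/∂P = −34.1.
E = (-34.1) × (34.1/1340.19) = -0.86764…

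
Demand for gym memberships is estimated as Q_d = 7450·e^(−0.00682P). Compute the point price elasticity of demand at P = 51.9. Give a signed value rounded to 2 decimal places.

dQ_d/dP = −0.00682·Q_d = -35.6631. At P = 51.9, Q_d = 5229.19.
Ed = (dQ_d/dP)·(P/Q_d) = (-35.6631) × (51.9/5229.19) = -0.3539…

-0.35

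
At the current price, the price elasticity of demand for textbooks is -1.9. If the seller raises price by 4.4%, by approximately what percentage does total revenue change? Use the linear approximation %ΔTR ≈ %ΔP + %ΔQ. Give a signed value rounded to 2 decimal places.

-3.96%

%ΔQ ≈ Ed × %ΔP = (-1.9) × (+4.4%) = -8.3600%
%ΔTR ≈ %ΔP + %ΔQ = (+4.4%) + (-8.3600%) = -3.9600%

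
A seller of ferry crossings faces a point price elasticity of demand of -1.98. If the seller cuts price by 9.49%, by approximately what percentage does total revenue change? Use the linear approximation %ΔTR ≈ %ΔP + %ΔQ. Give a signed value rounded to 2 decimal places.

%ΔQ ≈ Ed × %ΔP = (-1.98) × (-9.49%) = +18.7902%
%ΔTR ≈ %ΔP + %ΔQ = (-9.49%) + (+18.7902%) = +9.3002%

+9.30%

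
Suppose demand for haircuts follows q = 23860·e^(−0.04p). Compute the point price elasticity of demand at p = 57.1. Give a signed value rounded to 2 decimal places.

-2.28

dq/dp = −0.04·q = -97.2303. At p = 57.1, q = 2430.76.
Ed = (dq/dp)·(p/q) = (-97.2303) × (57.1/2430.76) = -2.284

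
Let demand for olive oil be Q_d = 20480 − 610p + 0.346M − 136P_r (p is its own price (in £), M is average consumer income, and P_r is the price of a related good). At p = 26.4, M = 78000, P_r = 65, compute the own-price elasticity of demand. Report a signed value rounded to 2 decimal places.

-0.71

At the given values, Q_d = 20480 − 610(26.4) + 0.346(78000) − 136(65) = 22524.
∂Q_d/∂p = −610.
E = (-610) × (26.4/22524) = -0.7149…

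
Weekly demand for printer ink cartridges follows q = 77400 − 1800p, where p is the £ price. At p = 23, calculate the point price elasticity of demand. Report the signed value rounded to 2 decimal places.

dq/dp = −1800. At p = 23, q = 77400 − 1800(23) = 36000.
Ed = (dq/dp)·(p/q) = −1800 × (23/36000) = -1.15

-1.15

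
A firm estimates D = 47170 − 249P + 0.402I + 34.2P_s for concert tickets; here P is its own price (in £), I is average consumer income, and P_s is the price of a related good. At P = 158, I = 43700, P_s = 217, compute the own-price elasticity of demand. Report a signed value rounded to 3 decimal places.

-1.199

At the given values, D = 47170 − 249(158) + 0.402(43700) + 34.2(217) = 32816.8.
∂D/∂P = −249.
E = (-249) × (158/32816.8) = -1.19883…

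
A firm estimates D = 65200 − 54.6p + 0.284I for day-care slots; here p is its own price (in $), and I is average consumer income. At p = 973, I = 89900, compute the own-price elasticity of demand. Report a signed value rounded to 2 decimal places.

At the given values, D = 65200 − 54.6(973) + 0.284(89900) = 37605.8.
∂D/∂p = −54.6.
E = (-54.6) × (973/37605.8) = -1.4127…

-1.41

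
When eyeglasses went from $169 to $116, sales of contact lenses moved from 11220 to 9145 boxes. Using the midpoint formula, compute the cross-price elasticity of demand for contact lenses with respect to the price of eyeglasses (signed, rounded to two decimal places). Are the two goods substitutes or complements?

0.55; substitutes

%ΔQ_{contact lenses} = (9145 − 11220)/avg = -2075/10182.5 = -0.203780…
%ΔP_{eyeglasses} = (116 − 169)/avg = -53/142.5 = -0.371929…
E_cross = (-2075/10182.5) / (-53/142.5) = 0.5479…
E_cross > 0 ⇒ the goods are substitutes.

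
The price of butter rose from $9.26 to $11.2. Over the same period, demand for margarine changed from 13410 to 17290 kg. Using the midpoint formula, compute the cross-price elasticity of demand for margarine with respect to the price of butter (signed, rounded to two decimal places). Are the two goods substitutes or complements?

1.33; substitutes

%ΔQ_{margarine} = (17290 − 13410)/avg = 3880/15350 = 0.252768…
%ΔP_{butter} = (11.2 − 9.26)/avg = 1.94/10.23 = 0.189638…
E_cross = (3880/15350) / (1.94/10.23) = 1.3328…
E_cross > 0 ⇒ the goods are substitutes.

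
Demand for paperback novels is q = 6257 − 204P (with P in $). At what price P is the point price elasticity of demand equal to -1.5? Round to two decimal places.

18.40

Ed = −204P/(6257 − 204P). Set this equal to -1.5:
204P = 1.5·(6257 − 204P) ⇒ 204P(1 + 1.5) = 1.5·6257
P = 1.5·6257 / (204·2.5) = 18.4029…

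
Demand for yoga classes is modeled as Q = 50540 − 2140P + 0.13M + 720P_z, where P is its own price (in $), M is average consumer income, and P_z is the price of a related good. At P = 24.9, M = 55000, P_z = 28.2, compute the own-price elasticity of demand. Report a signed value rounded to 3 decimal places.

At the given values, Q = 50540 − 2140(24.9) + 0.13(55000) + 720(28.2) = 24708.
∂Q/∂P = −2140.
E = (-2140) × (24.9/24708) = -2.15662…

-2.157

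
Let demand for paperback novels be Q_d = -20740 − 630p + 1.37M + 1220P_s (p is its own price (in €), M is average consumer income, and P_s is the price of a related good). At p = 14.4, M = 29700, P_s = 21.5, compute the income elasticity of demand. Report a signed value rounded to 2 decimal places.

At the given values, Q_d = -20740 − 630(14.4) + 1.37(29700) + 1220(21.5) = 37107.
∂Q_d/∂M = 1.37.
E = (1.37) × (29700/37107) = 1.0965…

1.10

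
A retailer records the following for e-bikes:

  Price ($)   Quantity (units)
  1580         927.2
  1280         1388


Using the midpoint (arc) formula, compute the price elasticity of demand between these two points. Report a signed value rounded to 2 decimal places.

%ΔQ = (1388 − 927.2) / [(927.2 + 1388)/2] = 460.8/1157.6 = 0.398064…
%ΔP = (1280 − 1580) / [(1580 + 1280)/2] = -300/1430 = -0.209790…
Arc Ed = %ΔQ / %ΔP = (460.8/1157.6) / (-300/1430) = -1.8974…

-1.90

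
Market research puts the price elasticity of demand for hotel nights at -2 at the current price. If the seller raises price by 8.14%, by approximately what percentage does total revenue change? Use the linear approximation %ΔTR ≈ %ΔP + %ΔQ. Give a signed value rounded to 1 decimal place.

%ΔQ ≈ Ed × %ΔP = (-2) × (+8.14%) = -16.2800%
%ΔTR ≈ %ΔP + %ΔQ = (+8.14%) + (-16.2800%) = -8.1400%

-8.1%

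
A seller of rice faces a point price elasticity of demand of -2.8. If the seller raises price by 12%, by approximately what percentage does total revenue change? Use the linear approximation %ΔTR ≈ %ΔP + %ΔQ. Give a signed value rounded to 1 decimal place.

%ΔQ ≈ Ed × %ΔP = (-2.8) × (+12%) = -33.6000%
%ΔTR ≈ %ΔP + %ΔQ = (+12%) + (-33.6000%) = -21.6000%

-21.6%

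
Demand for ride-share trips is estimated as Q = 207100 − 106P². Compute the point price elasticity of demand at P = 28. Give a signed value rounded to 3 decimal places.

dQ/dP = −2·106·P = -5936. At P = 28, Q = 123996.
Ed = (dQ/dP)·(P/Q) = (-5936) × (28/123996) = -1.34043…

-1.340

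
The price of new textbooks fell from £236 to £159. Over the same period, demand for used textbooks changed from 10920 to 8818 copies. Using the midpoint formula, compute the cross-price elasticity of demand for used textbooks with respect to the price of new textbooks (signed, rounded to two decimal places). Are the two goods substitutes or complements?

%ΔQ_{used textbooks} = (8818 − 10920)/avg = -2102/9869 = -0.212990…
%ΔP_{new textbooks} = (159 − 236)/avg = -77/197.5 = -0.389873…
E_cross = (-2102/9869) / (-77/197.5) = 0.5463…
E_cross > 0 ⇒ the goods are substitutes.

0.55; substitutes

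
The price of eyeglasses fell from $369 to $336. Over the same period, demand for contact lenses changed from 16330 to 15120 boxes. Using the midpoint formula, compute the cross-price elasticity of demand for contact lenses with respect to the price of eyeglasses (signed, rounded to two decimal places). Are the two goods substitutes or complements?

%ΔQ_{contact lenses} = (15120 − 16330)/avg = -1210/15725 = -0.076947…
%ΔP_{eyeglasses} = (336 − 369)/avg = -33/352.5 = -0.093617…
E_cross = (-1210/15725) / (-33/352.5) = 0.8219…
E_cross > 0 ⇒ the goods are substitutes.

0.82; substitutes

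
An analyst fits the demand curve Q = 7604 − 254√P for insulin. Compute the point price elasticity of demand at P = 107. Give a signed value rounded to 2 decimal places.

-0.26

dQ/dP = −254/(2√P) = -12.2776. At P = 107, Q = 4976.6.
Ed = (dQ/dP)·(P/Q) = (-12.2776) × (107/4976.6) = -0.2639…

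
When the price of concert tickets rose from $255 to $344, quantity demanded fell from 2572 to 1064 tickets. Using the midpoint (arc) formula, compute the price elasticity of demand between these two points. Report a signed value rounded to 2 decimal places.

-2.79

%ΔQ = (1064 − 2572) / [(2572 + 1064)/2] = -1508/1818 = -0.829482…
%ΔP = (344 − 255) / [(255 + 344)/2] = 89/299.5 = 0.297161…
Arc Ed = %ΔQ / %ΔP = (-1508/1818) / (89/299.5) = -2.7913…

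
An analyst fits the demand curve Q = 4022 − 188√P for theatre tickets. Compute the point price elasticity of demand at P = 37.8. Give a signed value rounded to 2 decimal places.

-0.20

dQ/dP = −188/(2√P) = -15.2891. At P = 37.8, Q = 2866.14.
Ed = (dQ/dP)·(P/Q) = (-15.2891) × (37.8/2866.14) = -0.2016…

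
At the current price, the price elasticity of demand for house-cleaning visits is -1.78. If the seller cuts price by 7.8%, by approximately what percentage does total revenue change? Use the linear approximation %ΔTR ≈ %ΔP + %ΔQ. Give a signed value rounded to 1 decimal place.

%ΔQ ≈ Ed × %ΔP = (-1.78) × (-7.8%) = +13.8840%
%ΔTR ≈ %ΔP + %ΔQ = (-7.8%) + (+13.8840%) = +6.0840%

+6.1%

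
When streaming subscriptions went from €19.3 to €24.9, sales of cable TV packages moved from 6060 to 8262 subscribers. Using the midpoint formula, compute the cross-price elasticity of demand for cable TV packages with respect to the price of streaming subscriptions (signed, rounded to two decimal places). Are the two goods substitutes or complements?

1.21; substitutes

%ΔQ_{cable TV packages} = (8262 − 6060)/avg = 2202/7161 = 0.307498…
%ΔP_{streaming subscriptions} = (24.9 − 19.3)/avg = 5.6/22.1 = 0.253393…
E_cross = (2202/7161) / (5.6/22.1) = 1.2135…
E_cross > 0 ⇒ the goods are substitutes.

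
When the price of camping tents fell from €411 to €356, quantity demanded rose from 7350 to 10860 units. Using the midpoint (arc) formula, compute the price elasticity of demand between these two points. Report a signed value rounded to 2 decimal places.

-2.69

%ΔQ = (10860 − 7350) / [(7350 + 10860)/2] = 3510/9105 = 0.385502…
%ΔP = (356 − 411) / [(411 + 356)/2] = -55/383.5 = -0.143415…
Arc Ed = %ΔQ / %ΔP = (3510/9105) / (-55/383.5) = -2.6880…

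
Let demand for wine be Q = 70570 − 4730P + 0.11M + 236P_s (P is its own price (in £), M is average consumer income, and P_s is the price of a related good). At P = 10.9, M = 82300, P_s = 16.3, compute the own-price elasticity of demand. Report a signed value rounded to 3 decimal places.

At the given values, Q = 70570 − 4730(10.9) + 0.11(82300) + 236(16.3) = 31912.8.
∂Q/∂P = −4730.
E = (-4730) × (10.9/31912.8) = -1.61555…

-1.616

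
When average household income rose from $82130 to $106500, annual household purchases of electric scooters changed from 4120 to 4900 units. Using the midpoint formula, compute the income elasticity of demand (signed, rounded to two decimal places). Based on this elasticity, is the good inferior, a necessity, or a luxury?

%ΔQ = (4900 − 4120)/[( 4120 + 4900)/2] = 780/4510 = 0.172949…
%ΔIncome = (106500 − 82130)/[( 82130 + 106500)/2] = 24370/94315 = 0.258389…
E_income = (780/4510) / (24370/94315) = 0.6693…
0 < E_income < 1 ⇒ normal good, necessity.

0.67; necessity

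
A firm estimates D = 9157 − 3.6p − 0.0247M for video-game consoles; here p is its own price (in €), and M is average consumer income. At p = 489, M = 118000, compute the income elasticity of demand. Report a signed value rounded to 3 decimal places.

At the given values, D = 9157 − 3.6(489) − 0.0247(118000) = 4482.
∂D/∂M = -0.0247.
E = (-0.0247) × (118000/4482) = -0.65029…

-0.650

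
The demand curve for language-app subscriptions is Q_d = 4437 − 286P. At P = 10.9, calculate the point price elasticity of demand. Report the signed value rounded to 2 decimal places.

-2.36

dQ_d/dP = −286. At P = 10.9, Q_d = 4437 − 286(10.9) = 1319.6.
Ed = (dQ_d/dP)·(P/Q_d) = −286 × (10.9/1319.6) = -2.3623…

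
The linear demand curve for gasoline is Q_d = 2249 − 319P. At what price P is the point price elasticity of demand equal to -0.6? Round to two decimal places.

Ed = −319P/(2249 − 319P). Set this equal to -0.6:
319P = 0.6·(2249 − 319P) ⇒ 319P(1 + 0.6) = 0.6·2249
P = 0.6·2249 / (319·1.6) = 2.6438…

2.64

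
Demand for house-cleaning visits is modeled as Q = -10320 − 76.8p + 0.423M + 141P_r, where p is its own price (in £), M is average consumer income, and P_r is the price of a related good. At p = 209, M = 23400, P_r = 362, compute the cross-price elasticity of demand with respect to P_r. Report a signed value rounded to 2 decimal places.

1.48

At the given values, Q = -10320 − 76.8(209) + 0.423(23400) + 141(362) = 34569.
∂Q/∂P_r = 141.
E = (141) × (362/34569) = 1.4765…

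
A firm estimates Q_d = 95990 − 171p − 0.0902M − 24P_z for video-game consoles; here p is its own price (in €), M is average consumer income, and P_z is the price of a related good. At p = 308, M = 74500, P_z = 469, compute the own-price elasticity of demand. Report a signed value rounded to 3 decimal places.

-2.078

At the given values, Q_d = 95990 − 171(308) − 0.0902(74500) − 24(469) = 25346.1.
∂Q_d/∂p = −171.
E = (-171) × (308/25346.1) = -2.07795…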